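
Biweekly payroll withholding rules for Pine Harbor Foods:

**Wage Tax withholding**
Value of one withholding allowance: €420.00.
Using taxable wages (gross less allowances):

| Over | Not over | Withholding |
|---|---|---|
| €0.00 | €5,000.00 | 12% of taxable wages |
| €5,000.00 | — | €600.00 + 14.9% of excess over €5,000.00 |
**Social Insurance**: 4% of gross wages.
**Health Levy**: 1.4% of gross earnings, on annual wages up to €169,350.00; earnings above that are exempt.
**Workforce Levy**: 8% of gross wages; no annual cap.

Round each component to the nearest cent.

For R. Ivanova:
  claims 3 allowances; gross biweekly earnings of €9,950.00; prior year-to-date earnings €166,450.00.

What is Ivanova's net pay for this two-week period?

€7,565.59

Wage Tax: taxable = €9,950.00 − 3×€420.00 = €8,690.00
  €600.00 + 14.9% × (€8,690.00 − €5,000.00) = €600.00 + 14.9% × €3,690.00 = €1,149.81
Social Insurance: 4% × €9,950.00 = €398.00
Health Levy: cap €169,350.00 − YTD €166,450.00 = €2,900.00 subject; 1.4% × €2,900.00 = €40.60
Workforce Levy: 8% × €9,950.00 = €796.00
Total withheld: €1,149.81 + €398.00 + €40.60 + €796.00 = €2,384.41
Net pay: €9,950.00 − €2,384.41 = €7,565.59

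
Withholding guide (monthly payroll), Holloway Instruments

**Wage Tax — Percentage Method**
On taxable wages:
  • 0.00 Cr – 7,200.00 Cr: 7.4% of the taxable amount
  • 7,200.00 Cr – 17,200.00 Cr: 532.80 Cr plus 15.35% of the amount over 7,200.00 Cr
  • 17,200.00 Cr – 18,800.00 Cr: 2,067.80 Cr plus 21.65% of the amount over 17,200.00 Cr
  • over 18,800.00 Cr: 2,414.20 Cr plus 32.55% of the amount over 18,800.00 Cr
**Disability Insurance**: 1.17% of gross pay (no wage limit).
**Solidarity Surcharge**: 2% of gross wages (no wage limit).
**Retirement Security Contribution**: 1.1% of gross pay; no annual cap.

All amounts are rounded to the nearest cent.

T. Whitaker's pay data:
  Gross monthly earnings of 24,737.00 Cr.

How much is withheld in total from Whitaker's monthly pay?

5,402.96 Cr

Wage Tax: taxable = 24,737.00 Cr
  2,414.20 Cr + 32.55% × (24,737.00 Cr − 18,800.00 Cr) = 2,414.20 Cr + 32.55% × 5,937.00 Cr = 4,346.69 Cr
Disability Insurance: 1.17% × 24,737.00 Cr = 289.42 Cr
Solidarity Surcharge: 2% × 24,737.00 Cr = 494.74 Cr
Retirement Security Contribution: 1.1% × 24,737.00 Cr = 272.11 Cr
Total: 4,346.69 Cr + 289.42 Cr + 494.74 Cr + 272.11 Cr = 5,402.96 Cr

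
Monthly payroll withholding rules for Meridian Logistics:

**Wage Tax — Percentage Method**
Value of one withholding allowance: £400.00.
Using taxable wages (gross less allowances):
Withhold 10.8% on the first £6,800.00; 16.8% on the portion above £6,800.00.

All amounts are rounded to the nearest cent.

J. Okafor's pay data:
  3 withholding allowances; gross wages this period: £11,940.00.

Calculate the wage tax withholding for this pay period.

Wage Tax: taxable = £11,940.00 − 3×£400.00 = £10,740.00
  £734.40 + 16.8% × (£10,740.00 − £6,800.00) = £734.40 + 16.8% × £3,940.00 = £1,396.32

£1,396.32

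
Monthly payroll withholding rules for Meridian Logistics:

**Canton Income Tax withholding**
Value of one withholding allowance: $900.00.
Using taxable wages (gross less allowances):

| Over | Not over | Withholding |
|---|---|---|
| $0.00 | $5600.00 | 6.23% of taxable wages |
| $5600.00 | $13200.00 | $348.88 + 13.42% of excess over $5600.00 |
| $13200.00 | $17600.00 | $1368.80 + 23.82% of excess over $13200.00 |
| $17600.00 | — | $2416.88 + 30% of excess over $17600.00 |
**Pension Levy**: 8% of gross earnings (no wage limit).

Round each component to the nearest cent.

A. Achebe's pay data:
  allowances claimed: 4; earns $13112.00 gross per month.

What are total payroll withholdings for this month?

$1922.83

Canton Income Tax: taxable = $13112.00 − 4×$900.00 = $9512.00
  $348.88 + 13.42% × ($9512.00 − $5600.00) = $348.88 + 13.42% × $3912.00 = $873.87
Pension Levy: 8% × $13112.00 = $1048.96
Total: $873.87 + $1048.96 = $1922.83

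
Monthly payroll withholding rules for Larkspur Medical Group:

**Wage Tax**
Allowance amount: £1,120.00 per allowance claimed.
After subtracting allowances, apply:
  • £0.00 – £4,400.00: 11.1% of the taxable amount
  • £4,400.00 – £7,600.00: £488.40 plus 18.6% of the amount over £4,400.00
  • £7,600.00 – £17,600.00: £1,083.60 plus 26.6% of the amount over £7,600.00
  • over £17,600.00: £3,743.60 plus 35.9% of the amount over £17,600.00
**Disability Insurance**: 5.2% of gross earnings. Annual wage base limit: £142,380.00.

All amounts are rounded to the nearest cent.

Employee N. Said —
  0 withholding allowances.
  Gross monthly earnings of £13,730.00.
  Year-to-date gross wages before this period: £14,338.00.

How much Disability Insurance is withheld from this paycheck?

£713.96

Disability Insurance: 5.2% × £13,730.00 = £713.96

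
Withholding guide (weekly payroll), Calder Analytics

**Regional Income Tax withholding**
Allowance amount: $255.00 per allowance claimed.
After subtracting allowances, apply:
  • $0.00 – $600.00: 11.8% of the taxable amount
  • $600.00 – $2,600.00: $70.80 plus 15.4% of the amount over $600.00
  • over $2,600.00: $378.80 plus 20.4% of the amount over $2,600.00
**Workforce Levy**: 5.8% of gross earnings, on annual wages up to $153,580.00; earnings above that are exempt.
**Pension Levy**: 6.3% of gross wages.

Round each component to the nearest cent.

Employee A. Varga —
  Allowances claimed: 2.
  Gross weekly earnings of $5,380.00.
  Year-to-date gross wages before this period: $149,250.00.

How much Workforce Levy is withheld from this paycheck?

$251.14

Workforce Levy: cap $153,580.00 − YTD $149,250.00 = $4,330.00 subject; 5.8% × $4,330.00 = $251.14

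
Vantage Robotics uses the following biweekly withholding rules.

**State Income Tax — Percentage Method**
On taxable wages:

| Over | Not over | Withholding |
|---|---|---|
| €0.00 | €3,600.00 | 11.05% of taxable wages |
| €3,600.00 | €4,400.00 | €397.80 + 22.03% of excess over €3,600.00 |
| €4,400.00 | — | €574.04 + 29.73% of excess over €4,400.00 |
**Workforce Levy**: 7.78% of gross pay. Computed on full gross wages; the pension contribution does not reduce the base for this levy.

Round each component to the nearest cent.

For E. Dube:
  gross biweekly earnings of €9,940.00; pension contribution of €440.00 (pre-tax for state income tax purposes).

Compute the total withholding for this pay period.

€2,863.60

State Income Tax: taxable = €9,940.00 − €440.00 = €9,500.00
  €574.04 + 29.73% × (€9,500.00 − €4,400.00) = €574.04 + 29.73% × €5,100.00 = €2,090.27
Workforce Levy: 7.78% × €9,940.00 = €773.33
Total: €2,090.27 + €773.33 = €2,863.60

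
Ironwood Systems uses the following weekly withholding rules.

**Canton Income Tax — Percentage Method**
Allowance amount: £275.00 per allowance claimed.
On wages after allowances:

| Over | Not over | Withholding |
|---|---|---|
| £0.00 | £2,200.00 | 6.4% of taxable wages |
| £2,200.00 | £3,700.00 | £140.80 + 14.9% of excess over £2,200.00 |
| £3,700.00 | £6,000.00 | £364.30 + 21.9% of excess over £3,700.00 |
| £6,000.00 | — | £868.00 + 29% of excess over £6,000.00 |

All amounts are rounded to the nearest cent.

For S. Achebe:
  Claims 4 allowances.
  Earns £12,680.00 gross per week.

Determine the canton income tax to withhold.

£2,486.20

Canton Income Tax: taxable = £12,680.00 − 4×£275.00 = £11,580.00
  £868.00 + 29% × (£11,580.00 − £6,000.00) = £868.00 + 29% × £5,580.00 = £2,486.20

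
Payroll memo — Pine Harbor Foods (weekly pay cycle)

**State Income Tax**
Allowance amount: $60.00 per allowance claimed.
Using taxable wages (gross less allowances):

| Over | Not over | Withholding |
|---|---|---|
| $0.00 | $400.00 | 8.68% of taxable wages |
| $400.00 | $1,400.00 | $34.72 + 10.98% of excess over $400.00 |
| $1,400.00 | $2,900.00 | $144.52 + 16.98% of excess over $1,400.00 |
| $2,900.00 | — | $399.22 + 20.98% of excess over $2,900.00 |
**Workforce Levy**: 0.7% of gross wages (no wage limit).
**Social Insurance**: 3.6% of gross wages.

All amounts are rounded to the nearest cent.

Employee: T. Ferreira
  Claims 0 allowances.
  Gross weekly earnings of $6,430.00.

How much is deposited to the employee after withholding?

State Income Tax: taxable = $6,430.00
  $399.22 + 20.98% × ($6,430.00 − $2,900.00) = $399.22 + 20.98% × $3,530.00 = $1,139.81
Workforce Levy: 0.7% × $6,430.00 = $45.01
Social Insurance: 3.6% × $6,430.00 = $231.48
Total withheld: $1,139.81 + $45.01 + $231.48 = $1,416.30
Net pay: $6,430.00 − $1,416.30 = $5,013.70

$5,013.70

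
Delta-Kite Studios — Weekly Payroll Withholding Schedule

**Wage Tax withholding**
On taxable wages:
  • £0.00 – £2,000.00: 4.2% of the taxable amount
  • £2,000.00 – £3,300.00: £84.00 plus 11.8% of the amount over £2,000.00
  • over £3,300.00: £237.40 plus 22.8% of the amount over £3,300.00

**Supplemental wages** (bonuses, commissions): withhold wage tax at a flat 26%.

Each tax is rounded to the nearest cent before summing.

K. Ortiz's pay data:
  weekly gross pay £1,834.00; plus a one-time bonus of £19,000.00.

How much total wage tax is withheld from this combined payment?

£5,017.03

Wage Tax: taxable = £1,834.00
  4.2% × £1,834.00 = £77.03
Supplemental (26% flat on bonus): 26% × £19,000.00 = £4,940.00
Total wage tax: £77.03 + £4,940.00 = £5,017.03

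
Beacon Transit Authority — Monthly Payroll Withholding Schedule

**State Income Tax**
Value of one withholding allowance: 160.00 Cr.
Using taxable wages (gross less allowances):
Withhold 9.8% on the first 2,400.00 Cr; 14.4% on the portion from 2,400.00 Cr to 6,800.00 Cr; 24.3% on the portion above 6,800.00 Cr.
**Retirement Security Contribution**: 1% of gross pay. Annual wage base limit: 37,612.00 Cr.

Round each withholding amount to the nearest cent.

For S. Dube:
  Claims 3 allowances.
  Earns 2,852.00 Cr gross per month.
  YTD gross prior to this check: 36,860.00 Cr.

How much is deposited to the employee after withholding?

State Income Tax: taxable = 2,852.00 Cr − 3×160.00 Cr = 2,372.00 Cr
  9.8% × 2,372.00 Cr = 232.46 Cr
Retirement Security Contribution: cap 37,612.00 Cr − YTD 36,860.00 Cr = 752.00 Cr subject; 1% × 752.00 Cr = 7.52 Cr
Total withheld: 232.46 Cr + 7.52 Cr = 239.98 Cr
Net pay: 2,852.00 Cr − 239.98 Cr = 2,612.02 Cr

2,612.02 Cr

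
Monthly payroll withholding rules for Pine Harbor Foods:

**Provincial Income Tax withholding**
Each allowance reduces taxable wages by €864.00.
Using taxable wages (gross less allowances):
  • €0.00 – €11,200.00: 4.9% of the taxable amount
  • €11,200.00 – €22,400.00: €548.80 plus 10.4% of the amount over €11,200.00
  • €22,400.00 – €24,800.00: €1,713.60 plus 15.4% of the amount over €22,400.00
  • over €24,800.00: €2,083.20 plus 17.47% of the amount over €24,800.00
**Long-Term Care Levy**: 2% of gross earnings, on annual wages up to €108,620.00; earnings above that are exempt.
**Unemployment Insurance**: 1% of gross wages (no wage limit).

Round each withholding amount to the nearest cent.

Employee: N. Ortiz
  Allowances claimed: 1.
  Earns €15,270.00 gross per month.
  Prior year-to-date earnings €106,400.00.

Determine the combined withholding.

Provincial Income Tax: taxable = €15,270.00 − 1×€864.00 = €14,406.00
  €548.80 + 10.4% × (€14,406.00 − €11,200.00) = €548.80 + 10.4% × €3,206.00 = €882.22
Long-Term Care Levy: cap €108,620.00 − YTD €106,400.00 = €2,220.00 subject; 2% × €2,220.00 = €44.40
Unemployment Insurance: 1% × €15,270.00 = €152.70
Total: €882.22 + €44.40 + €152.70 = €1,079.32

€1,079.32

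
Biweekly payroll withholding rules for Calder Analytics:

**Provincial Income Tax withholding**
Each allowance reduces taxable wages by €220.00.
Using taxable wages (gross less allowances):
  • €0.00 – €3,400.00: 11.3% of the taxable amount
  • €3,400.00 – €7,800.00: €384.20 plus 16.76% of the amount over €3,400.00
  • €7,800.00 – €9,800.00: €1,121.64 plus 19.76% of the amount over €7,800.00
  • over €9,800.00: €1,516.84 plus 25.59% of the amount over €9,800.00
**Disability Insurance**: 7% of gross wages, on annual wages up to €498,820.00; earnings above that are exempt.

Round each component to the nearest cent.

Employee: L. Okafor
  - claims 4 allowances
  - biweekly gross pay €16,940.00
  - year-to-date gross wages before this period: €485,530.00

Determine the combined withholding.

€4,049.07

Provincial Income Tax: taxable = €16,940.00 − 4×€220.00 = €16,060.00
  €1,516.84 + 25.59% × (€16,060.00 − €9,800.00) = €1,516.84 + 25.59% × €6,260.00 = €3,118.77
Disability Insurance: cap €498,820.00 − YTD €485,530.00 = €13,290.00 subject; 7% × €13,290.00 = €930.30
Total: €3,118.77 + €930.30 = €4,049.07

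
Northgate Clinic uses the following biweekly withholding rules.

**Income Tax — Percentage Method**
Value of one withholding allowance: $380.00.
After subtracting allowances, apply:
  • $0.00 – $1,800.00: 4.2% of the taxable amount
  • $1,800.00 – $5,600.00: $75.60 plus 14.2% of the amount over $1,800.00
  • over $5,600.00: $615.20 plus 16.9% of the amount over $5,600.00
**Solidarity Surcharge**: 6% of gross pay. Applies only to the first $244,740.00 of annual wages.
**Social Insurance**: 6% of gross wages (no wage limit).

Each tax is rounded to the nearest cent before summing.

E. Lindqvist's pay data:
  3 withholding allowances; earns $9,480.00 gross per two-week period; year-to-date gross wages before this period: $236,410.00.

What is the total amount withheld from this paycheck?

$2,146.86

Income Tax: taxable = $9,480.00 − 3×$380.00 = $8,340.00
  $615.20 + 16.9% × ($8,340.00 − $5,600.00) = $615.20 + 16.9% × $2,740.00 = $1,078.26
Solidarity Surcharge: cap $244,740.00 − YTD $236,410.00 = $8,330.00 subject; 6% × $8,330.00 = $499.80
Social Insurance: 6% × $9,480.00 = $568.80
Total: $1,078.26 + $499.80 + $568.80 = $2,146.86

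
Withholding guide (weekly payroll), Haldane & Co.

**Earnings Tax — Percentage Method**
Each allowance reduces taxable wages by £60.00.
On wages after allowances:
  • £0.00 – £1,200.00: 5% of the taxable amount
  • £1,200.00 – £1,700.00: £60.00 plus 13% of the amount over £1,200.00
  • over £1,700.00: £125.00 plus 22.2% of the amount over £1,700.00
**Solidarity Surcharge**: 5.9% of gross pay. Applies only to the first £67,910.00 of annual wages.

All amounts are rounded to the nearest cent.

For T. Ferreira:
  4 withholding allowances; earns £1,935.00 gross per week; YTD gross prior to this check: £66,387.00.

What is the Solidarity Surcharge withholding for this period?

Solidarity Surcharge: cap £67,910.00 − YTD £66,387.00 = £1,523.00 subject; 5.9% × £1,523.00 = £89.86

£89.86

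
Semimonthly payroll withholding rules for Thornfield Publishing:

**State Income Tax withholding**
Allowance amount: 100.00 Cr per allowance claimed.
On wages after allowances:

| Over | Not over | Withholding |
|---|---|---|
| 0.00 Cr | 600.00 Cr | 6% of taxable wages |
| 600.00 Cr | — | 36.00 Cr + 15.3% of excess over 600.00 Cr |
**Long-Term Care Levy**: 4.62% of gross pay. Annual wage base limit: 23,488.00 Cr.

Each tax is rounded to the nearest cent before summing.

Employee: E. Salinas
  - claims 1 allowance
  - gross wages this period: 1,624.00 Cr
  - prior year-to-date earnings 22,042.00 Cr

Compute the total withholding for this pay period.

State Income Tax: taxable = 1,624.00 Cr − 1×100.00 Cr = 1,524.00 Cr
  36.00 Cr + 15.3% × (1,524.00 Cr − 600.00 Cr) = 36.00 Cr + 15.3% × 924.00 Cr = 177.37 Cr
Long-Term Care Levy: cap 23,488.00 Cr − YTD 22,042.00 Cr = 1,446.00 Cr subject; 4.62% × 1,446.00 Cr = 66.81 Cr
Total: 177.37 Cr + 66.81 Cr = 244.18 Cr

244.18 Cr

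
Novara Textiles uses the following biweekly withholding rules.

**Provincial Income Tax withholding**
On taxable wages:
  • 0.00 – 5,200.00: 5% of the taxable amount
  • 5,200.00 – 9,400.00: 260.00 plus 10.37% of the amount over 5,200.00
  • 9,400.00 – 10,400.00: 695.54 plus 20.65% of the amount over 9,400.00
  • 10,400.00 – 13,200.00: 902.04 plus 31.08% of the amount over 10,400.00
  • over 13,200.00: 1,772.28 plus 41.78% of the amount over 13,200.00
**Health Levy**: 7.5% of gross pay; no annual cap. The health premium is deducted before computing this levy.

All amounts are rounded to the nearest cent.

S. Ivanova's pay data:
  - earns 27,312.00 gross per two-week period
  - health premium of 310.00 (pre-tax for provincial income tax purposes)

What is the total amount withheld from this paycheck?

Provincial Income Tax: taxable = 27,312.00 − 310.00 = 27,002.00
  1,772.28 + 41.78% × (27,002.00 − 13,200.00) = 1,772.28 + 41.78% × 13,802.00 = 7,538.76
Health Levy: 7.5% × 27,002.00 = 2,025.15
Total: 7,538.76 + 2,025.15 = 9,563.91

9,563.91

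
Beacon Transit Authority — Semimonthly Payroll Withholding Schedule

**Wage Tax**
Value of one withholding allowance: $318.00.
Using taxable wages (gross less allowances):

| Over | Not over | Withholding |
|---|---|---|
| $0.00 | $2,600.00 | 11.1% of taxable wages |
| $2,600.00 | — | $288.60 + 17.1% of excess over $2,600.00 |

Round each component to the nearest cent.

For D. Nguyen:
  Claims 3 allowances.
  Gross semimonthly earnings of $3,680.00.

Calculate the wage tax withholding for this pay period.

$310.15

Wage Tax: taxable = $3,680.00 − 3×$318.00 = $2,726.00
  $288.60 + 17.1% × ($2,726.00 − $2,600.00) = $288.60 + 17.1% × $126.00 = $310.15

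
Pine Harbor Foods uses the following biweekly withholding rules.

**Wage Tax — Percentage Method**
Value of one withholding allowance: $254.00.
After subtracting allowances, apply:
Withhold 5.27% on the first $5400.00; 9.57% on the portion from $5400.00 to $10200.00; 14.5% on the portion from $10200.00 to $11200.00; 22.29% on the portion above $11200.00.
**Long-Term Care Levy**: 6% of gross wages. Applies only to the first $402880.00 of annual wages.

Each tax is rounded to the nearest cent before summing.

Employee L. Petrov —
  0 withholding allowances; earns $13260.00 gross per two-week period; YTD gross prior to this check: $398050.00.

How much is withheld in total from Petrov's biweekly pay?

Wage Tax: taxable = $13260.00
  $888.94 + 22.29% × ($13260.00 − $11200.00) = $888.94 + 22.29% × $2060.00 = $1348.11
Long-Term Care Levy: cap $402880.00 − YTD $398050.00 = $4830.00 subject; 6% × $4830.00 = $289.80
Total: $1348.11 + $289.80 = $1637.91

$1637.91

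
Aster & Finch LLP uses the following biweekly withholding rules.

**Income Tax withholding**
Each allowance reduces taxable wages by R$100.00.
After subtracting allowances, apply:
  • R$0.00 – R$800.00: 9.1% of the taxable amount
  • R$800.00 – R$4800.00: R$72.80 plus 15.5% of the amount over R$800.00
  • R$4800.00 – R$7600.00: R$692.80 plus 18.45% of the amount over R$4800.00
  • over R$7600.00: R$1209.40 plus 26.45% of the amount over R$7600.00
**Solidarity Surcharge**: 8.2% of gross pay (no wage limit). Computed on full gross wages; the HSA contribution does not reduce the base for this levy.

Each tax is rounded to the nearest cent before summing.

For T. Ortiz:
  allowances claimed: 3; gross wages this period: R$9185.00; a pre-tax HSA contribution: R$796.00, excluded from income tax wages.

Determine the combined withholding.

R$2091.91

Income Tax: taxable = R$9185.00 − R$796.00 − 3×R$100.00 = R$8089.00
  R$1209.40 + 26.45% × (R$8089.00 − R$7600.00) = R$1209.40 + 26.45% × R$489.00 = R$1338.74
Solidarity Surcharge: 8.2% × R$9185.00 = R$753.17
Total: R$1338.74 + R$753.17 = R$2091.91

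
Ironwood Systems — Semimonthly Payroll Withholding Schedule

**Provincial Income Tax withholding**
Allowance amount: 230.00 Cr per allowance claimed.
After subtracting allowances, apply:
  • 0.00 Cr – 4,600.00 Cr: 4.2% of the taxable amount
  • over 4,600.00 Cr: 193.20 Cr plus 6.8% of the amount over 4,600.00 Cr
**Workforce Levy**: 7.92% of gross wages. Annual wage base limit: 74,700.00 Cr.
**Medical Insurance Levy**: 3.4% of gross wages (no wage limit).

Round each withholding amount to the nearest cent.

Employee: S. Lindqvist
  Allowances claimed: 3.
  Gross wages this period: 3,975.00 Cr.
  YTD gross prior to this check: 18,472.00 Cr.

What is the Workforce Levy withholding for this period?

Workforce Levy: 7.92% × 3,975.00 Cr = 314.82 Cr

314.82 Cr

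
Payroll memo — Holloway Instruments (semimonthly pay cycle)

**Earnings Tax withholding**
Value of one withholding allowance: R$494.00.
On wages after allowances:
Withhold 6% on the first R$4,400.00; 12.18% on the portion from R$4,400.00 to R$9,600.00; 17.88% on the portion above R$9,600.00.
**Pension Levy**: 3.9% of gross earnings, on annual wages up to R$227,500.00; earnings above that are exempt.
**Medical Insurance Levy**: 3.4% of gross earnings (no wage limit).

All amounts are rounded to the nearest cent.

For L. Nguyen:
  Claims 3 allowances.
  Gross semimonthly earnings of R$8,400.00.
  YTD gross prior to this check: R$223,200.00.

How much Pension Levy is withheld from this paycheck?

Pension Levy: cap R$227,500.00 − YTD R$223,200.00 = R$4,300.00 subject; 3.9% × R$4,300.00 = R$167.70

R$167.70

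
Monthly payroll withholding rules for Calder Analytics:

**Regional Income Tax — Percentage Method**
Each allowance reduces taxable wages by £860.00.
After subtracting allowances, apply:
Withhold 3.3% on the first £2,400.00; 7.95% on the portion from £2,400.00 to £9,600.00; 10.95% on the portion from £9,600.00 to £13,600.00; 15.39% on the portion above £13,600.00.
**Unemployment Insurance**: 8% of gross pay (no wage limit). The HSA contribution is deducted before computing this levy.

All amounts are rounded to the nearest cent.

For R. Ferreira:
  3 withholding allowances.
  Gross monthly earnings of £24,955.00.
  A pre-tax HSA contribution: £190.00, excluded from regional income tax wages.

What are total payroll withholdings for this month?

£4,392.03

Regional Income Tax: taxable = £24,955.00 − £190.00 − 3×£860.00 = £22,185.00
  £1,089.60 + 15.39% × (£22,185.00 − £13,600.00) = £1,089.60 + 15.39% × £8,585.00 = £2,410.83
Unemployment Insurance: 8% × £24,765.00 = £1,981.20
Total: £2,410.83 + £1,981.20 = £4,392.03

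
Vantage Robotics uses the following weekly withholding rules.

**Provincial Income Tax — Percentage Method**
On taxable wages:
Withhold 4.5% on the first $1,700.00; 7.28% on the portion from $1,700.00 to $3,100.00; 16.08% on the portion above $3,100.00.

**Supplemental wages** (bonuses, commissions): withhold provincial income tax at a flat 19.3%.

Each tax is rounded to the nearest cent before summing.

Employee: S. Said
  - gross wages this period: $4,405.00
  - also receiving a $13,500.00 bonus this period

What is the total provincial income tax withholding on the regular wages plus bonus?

Provincial Income Tax: taxable = $4,405.00
  $178.42 + 16.08% × ($4,405.00 − $3,100.00) = $178.42 + 16.08% × $1,305.00 = $388.26
Supplemental (19.3% flat on bonus): 19.3% × $13,500.00 = $2,605.50
Total provincial income tax: $388.26 + $2,605.50 = $2,993.76

$2,993.76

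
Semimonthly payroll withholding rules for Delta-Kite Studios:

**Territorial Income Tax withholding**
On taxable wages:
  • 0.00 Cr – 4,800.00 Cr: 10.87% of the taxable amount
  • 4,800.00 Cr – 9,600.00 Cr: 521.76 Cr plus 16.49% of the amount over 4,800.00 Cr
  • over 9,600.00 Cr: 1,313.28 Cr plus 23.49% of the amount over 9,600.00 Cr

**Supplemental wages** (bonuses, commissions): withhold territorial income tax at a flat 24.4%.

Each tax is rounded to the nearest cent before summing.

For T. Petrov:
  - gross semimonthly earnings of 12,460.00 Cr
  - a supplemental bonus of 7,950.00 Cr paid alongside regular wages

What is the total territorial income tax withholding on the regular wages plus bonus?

3,924.89 Cr

Territorial Income Tax: taxable = 12,460.00 Cr
  1,313.28 Cr + 23.49% × (12,460.00 Cr − 9,600.00 Cr) = 1,313.28 Cr + 23.49% × 2,860.00 Cr = 1,985.09 Cr
Supplemental (24.4% flat on bonus): 24.4% × 7,950.00 Cr = 1,939.80 Cr
Total territorial income tax: 1,985.09 Cr + 1,939.80 Cr = 3,924.89 Cr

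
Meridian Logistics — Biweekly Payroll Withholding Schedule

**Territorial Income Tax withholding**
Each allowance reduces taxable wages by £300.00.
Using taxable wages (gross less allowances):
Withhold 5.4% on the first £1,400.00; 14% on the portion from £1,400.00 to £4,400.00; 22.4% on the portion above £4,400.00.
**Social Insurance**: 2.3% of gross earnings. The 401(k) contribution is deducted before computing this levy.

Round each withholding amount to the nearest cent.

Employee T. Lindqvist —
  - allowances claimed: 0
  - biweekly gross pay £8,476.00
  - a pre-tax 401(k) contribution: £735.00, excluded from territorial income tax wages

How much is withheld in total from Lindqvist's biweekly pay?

£1,422.02

Territorial Income Tax: taxable = £8,476.00 − £735.00 = £7,741.00
  £495.60 + 22.4% × (£7,741.00 − £4,400.00) = £495.60 + 22.4% × £3,341.00 = £1,243.98
Social Insurance: 2.3% × £7,741.00 = £178.04
Total: £1,243.98 + £178.04 = £1,422.02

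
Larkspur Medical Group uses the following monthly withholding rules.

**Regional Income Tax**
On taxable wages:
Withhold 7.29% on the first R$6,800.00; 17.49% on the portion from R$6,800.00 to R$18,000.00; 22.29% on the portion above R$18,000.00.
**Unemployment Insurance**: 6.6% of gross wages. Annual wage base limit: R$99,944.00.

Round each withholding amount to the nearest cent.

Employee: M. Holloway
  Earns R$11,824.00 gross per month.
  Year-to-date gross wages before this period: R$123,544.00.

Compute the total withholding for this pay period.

Regional Income Tax: taxable = R$11,824.00
  R$495.72 + 17.49% × (R$11,824.00 − R$6,800.00) = R$495.72 + 17.49% × R$5,024.00 = R$1,374.42
Unemployment Insurance: YTD R$123,544.00 ≥ cap R$99,944.00 → R$0.00
Total: R$1,374.42 + R$0.00 = R$1,374.42

R$1,374.42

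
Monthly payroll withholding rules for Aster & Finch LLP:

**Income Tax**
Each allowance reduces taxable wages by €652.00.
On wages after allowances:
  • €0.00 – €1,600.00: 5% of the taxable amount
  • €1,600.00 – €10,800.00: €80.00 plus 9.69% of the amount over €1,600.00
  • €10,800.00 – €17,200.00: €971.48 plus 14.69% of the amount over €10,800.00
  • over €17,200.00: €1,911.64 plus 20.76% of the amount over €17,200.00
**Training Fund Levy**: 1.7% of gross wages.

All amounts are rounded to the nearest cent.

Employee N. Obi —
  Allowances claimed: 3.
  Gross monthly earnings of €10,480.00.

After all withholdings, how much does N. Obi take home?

Income Tax: taxable = €10,480.00 − 3×€652.00 = €8,524.00
  €80.00 + 9.69% × (€8,524.00 − €1,600.00) = €80.00 + 9.69% × €6,924.00 = €750.94
Training Fund Levy: 1.7% × €10,480.00 = €178.16
Total withheld: €750.94 + €178.16 = €929.10
Net pay: €10,480.00 − €929.10 = €9,550.90

€9,550.90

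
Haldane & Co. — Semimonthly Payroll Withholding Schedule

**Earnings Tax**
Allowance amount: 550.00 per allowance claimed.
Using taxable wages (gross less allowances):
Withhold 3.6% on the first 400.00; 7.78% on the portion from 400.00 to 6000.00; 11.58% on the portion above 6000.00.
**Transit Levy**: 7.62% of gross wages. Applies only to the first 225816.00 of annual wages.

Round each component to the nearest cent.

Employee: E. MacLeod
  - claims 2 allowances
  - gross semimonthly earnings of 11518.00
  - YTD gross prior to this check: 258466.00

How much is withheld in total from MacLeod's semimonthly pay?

Earnings Tax: taxable = 11518.00 − 2×550.00 = 10418.00
  450.08 + 11.58% × (10418.00 − 6000.00) = 450.08 + 11.58% × 4418.00 = 961.68
Transit Levy: YTD 258466.00 ≥ cap 225816.00 → 0.00
Total: 961.68 + 0.00 = 961.68

961.68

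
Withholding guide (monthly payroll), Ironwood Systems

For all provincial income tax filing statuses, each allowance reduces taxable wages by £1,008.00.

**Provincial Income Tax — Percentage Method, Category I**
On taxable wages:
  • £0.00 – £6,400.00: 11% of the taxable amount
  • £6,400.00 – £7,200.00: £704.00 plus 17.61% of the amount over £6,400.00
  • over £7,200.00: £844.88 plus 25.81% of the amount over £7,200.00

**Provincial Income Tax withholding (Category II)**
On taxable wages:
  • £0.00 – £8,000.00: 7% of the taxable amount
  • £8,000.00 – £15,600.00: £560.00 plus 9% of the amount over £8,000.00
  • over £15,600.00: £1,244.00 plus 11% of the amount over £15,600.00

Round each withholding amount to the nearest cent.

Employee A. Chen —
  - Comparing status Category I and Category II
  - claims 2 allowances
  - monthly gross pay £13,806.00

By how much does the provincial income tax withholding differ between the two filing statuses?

£1,128.46

Provincial Income Tax (Category I): taxable = £13,806.00 − 2×£1,008.00 = £11,790.00
  £844.88 + 25.81% × (£11,790.00 − £7,200.00) = £844.88 + 25.81% × £4,590.00 = £2,029.56
Provincial Income Tax (Category II): taxable = £13,806.00 − 2×£1,008.00 = £11,790.00
  £560.00 + 9% × (£11,790.00 − £8,000.00) = £560.00 + 9% × £3,790.00 = £901.10
Difference: |£2,029.56 − £901.10| = £1,128.46 (higher under Category I)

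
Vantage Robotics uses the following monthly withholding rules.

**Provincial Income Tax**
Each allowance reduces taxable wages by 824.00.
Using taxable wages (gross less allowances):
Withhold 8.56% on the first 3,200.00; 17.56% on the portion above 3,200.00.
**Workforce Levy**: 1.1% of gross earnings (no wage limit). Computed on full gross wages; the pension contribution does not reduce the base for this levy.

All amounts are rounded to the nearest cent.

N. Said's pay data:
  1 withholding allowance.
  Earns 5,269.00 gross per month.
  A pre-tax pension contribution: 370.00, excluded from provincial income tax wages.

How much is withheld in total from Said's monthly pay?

485.53

Provincial Income Tax: taxable = 5,269.00 − 370.00 − 1×824.00 = 4,075.00
  273.92 + 17.56% × (4,075.00 − 3,200.00) = 273.92 + 17.56% × 875.00 = 427.57
Workforce Levy: 1.1% × 5,269.00 = 57.96
Total: 427.57 + 57.96 = 485.53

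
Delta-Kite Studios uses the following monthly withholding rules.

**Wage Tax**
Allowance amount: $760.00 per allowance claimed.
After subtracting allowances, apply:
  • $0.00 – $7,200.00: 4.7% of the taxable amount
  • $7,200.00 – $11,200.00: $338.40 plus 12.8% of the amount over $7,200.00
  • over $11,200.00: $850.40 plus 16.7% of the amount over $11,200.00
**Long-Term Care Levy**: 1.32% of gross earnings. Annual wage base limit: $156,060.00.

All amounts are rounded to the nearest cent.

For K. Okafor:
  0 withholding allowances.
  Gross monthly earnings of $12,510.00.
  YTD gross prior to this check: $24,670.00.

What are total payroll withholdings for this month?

Wage Tax: taxable = $12,510.00
  $850.40 + 16.7% × ($12,510.00 − $11,200.00) = $850.40 + 16.7% × $1,310.00 = $1,069.17
Long-Term Care Levy: 1.32% × $12,510.00 = $165.13
Total: $1,069.17 + $165.13 = $1,234.30

$1,234.30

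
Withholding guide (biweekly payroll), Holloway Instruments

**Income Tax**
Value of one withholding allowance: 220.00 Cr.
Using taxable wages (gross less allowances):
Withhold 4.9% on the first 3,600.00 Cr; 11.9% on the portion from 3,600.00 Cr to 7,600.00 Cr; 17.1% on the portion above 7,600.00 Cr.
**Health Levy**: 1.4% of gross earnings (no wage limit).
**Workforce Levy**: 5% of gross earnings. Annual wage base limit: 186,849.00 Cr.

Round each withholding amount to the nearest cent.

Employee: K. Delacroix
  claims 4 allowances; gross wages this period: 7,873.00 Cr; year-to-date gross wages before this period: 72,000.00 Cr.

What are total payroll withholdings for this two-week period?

1,084.04 Cr

Income Tax: taxable = 7,873.00 Cr − 4×220.00 Cr = 6,993.00 Cr
  176.40 Cr + 11.9% × (6,993.00 Cr − 3,600.00 Cr) = 176.40 Cr + 11.9% × 3,393.00 Cr = 580.17 Cr
Health Levy: 1.4% × 7,873.00 Cr = 110.22 Cr
Workforce Levy: 5% × 7,873.00 Cr = 393.65 Cr
Total: 580.17 Cr + 110.22 Cr + 393.65 Cr = 1,084.04 Cr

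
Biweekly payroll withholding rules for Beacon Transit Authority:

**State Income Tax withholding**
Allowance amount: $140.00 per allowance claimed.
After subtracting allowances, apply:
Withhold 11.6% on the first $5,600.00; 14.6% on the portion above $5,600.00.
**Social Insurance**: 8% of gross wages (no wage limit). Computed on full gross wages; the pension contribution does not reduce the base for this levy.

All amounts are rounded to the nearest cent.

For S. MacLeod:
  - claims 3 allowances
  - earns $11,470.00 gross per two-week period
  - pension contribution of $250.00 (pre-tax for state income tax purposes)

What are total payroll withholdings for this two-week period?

State Income Tax: taxable = $11,470.00 − $250.00 − 3×$140.00 = $10,800.00
  $649.60 + 14.6% × ($10,800.00 − $5,600.00) = $649.60 + 14.6% × $5,200.00 = $1,408.80
Social Insurance: 8% × $11,470.00 = $917.60
Total: $1,408.80 + $917.60 = $2,326.40

$2,326.40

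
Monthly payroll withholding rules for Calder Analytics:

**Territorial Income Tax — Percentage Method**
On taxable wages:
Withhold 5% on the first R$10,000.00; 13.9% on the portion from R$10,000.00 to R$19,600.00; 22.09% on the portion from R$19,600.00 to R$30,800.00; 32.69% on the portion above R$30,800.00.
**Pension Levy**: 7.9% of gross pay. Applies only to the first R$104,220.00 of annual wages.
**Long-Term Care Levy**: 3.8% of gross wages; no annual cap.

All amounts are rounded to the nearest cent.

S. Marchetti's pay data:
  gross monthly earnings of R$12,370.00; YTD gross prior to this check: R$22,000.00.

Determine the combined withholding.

R$2,276.72

Territorial Income Tax: taxable = R$12,370.00
  R$500.00 + 13.9% × (R$12,370.00 − R$10,000.00) = R$500.00 + 13.9% × R$2,370.00 = R$829.43
Pension Levy: 7.9% × R$12,370.00 = R$977.23
Long-Term Care Levy: 3.8% × R$12,370.00 = R$470.06
Total: R$829.43 + R$977.23 + R$470.06 = R$2,276.72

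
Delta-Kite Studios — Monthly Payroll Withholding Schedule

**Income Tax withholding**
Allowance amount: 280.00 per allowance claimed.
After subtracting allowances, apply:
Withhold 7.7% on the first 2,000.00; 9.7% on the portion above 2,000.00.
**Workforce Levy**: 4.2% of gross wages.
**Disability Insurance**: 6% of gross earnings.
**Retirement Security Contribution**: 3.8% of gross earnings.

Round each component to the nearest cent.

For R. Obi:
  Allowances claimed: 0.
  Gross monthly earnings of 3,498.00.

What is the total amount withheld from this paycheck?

789.03

Income Tax: taxable = 3,498.00
  154.00 + 9.7% × (3,498.00 − 2,000.00) = 154.00 + 9.7% × 1,498.00 = 299.31
Workforce Levy: 4.2% × 3,498.00 = 146.92
Disability Insurance: 6% × 3,498.00 = 209.88
Retirement Security Contribution: 3.8% × 3,498.00 = 132.92
Total: 299.31 + 146.92 + 209.88 + 132.92 = 789.03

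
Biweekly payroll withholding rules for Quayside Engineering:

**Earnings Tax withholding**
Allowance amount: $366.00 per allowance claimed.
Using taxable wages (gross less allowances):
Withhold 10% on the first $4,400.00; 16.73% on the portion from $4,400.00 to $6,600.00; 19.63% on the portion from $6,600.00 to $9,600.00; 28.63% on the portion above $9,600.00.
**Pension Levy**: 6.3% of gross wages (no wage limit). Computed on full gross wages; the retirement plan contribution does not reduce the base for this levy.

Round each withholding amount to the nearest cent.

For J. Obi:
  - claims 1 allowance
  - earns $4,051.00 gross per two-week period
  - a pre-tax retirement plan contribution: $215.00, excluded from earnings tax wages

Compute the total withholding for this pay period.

$602.21

Earnings Tax: taxable = $4,051.00 − $215.00 − 1×$366.00 = $3,470.00
  10% × $3,470.00 = $347.00
Pension Levy: 6.3% × $4,051.00 = $255.21
Total: $347.00 + $255.21 = $602.21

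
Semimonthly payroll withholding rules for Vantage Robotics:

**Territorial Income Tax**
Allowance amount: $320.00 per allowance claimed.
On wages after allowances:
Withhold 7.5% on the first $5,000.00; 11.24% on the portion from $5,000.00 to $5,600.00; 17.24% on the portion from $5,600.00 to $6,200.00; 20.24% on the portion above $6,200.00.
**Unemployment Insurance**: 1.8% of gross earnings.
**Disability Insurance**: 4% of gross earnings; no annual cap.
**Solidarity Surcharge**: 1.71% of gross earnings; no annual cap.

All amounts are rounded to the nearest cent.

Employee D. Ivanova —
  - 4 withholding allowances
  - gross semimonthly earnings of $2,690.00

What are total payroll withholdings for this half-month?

$307.77

Territorial Income Tax: taxable = $2,690.00 − 4×$320.00 = $1,410.00
  7.5% × $1,410.00 = $105.75
Unemployment Insurance: 1.8% × $2,690.00 = $48.42
Disability Insurance: 4% × $2,690.00 = $107.60
Solidarity Surcharge: 1.71% × $2,690.00 = $46.00
Total: $105.75 + $48.42 + $107.60 + $46.00 = $307.77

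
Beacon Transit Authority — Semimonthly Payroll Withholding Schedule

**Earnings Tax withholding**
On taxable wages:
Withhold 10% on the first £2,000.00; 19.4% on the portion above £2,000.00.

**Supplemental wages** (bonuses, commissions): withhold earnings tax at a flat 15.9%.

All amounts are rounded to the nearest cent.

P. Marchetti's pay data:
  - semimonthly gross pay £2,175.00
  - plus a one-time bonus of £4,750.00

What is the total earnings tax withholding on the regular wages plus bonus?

Earnings Tax: taxable = £2,175.00
  £200.00 + 19.4% × (£2,175.00 − £2,000.00) = £200.00 + 19.4% × £175.00 = £233.95
Supplemental (15.9% flat on bonus): 15.9% × £4,750.00 = £755.25
Total earnings tax: £233.95 + £755.25 = £989.20

£989.20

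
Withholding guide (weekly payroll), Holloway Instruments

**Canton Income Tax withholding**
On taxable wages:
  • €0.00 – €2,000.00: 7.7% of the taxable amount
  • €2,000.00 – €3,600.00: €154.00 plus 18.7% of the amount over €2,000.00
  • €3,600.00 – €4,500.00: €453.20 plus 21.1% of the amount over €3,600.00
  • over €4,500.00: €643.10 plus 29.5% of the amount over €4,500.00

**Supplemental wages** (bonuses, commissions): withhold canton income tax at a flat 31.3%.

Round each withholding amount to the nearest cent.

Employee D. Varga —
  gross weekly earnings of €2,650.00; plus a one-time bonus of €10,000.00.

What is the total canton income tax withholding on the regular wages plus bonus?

Canton Income Tax: taxable = €2,650.00
  €154.00 + 18.7% × (€2,650.00 − €2,000.00) = €154.00 + 18.7% × €650.00 = €275.55
Supplemental (31.3% flat on bonus): 31.3% × €10,000.00 = €3,130.00
Total canton income tax: €275.55 + €3,130.00 = €3,405.55

€3,405.55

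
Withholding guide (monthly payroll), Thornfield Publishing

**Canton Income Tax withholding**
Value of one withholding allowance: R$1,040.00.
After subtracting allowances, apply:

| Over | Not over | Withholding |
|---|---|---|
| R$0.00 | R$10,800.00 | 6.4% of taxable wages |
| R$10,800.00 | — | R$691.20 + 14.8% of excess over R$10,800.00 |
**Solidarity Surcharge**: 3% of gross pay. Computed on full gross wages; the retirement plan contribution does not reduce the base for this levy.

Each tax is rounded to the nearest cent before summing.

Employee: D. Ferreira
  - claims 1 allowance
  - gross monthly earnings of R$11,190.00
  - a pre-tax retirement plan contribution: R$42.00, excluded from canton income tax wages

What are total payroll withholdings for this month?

Canton Income Tax: taxable = R$11,190.00 − R$42.00 − 1×R$1,040.00 = R$10,108.00
  6.4% × R$10,108.00 = R$646.91
Solidarity Surcharge: 3% × R$11,190.00 = R$335.70
Total: R$646.91 + R$335.70 = R$982.61

R$982.61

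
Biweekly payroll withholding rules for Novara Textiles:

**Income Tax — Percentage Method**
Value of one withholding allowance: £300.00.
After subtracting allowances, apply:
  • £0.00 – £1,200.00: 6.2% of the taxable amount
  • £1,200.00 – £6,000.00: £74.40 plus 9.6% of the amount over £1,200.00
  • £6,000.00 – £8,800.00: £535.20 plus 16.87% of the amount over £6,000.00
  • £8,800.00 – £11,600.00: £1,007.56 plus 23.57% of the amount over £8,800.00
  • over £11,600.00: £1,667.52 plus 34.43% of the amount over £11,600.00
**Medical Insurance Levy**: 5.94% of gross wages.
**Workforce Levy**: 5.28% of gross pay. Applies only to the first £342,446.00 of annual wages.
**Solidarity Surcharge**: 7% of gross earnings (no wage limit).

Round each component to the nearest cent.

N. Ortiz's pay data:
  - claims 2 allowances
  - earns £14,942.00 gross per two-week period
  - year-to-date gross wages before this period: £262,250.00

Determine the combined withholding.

Income Tax: taxable = £14,942.00 − 2×£300.00 = £14,342.00
  £1,667.52 + 34.43% × (£14,342.00 − £11,600.00) = £1,667.52 + 34.43% × £2,742.00 = £2,611.59
Medical Insurance Levy: 5.94% × £14,942.00 = £887.55
Workforce Levy: 5.28% × £14,942.00 = £788.94
Solidarity Surcharge: 7% × £14,942.00 = £1,045.94
Total: £2,611.59 + £887.55 + £788.94 + £1,045.94 = £5,334.02

£5,334.02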